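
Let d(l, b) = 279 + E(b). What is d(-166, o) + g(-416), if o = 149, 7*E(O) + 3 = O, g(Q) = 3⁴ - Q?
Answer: 5578/7 ≈ 796.86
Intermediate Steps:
g(Q) = 81 - Q
E(O) = -3/7 + O/7
d(l, b) = 1950/7 + b/7 (d(l, b) = 279 + (-3/7 + b/7) = 1950/7 + b/7)
d(-166, o) + g(-416) = (1950/7 + (⅐)*149) + (81 - 1*(-416)) = (1950/7 + 149/7) + (81 + 416) = 2099/7 + 497 = 5578/7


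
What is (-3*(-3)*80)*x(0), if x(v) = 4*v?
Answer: 0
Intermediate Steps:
(-3*(-3)*80)*x(0) = (-3*(-3)*80)*(4*0) = (9*80)*0 = 720*0 = 0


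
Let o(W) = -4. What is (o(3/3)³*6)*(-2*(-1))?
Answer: -768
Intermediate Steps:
(o(3/3)³*6)*(-2*(-1)) = ((-4)³*6)*(-2*(-1)) = -64*6*2 = -384*2 = -768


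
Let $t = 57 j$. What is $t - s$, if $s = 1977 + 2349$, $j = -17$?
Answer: $-5295$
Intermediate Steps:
$s = 4326$
$t = -969$ ($t = 57 \left(-17\right) = -969$)
$t - s = -969 - 4326 = -5295$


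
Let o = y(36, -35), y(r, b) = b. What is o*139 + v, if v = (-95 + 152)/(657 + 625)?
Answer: -6236873/1282 ≈ -4865.0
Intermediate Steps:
o = -35
v = 57/1282 ≈ 0.044462
o*139 + v = -35*139 + 57/1282 = -4865 + 57/1282 = -6236873/1282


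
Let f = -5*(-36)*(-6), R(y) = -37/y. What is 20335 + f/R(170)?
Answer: 935995/37 ≈ 25297.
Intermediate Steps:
f = -1080 (f = 180*(-6) = -1080)
20335 + f/R(170) = 20335 - 1080/((-37/170)) = 20335 - 1080/((-37*1/170)) = 20335 - 1080/(-37/170) = 20335 - 1080*(-170/37) = 20335 + 183600/37 = 935995/37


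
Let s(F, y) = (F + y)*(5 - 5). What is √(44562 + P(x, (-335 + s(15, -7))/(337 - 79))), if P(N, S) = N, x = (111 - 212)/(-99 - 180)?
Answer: √385419869/93 ≈ 211.10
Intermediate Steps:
s(F, y) = 0 (s(F, y) = (F + y)*0 = 0)
x = 101/279 (x = -101/(-279) = -101*(-1/279) = 101/279 ≈ 0.36201)
√(44562 + P(x, (-335 + s(15, -7))/(337 - 79))) = √(44562 + 101/279) = √(12432899/279) = √385419869/93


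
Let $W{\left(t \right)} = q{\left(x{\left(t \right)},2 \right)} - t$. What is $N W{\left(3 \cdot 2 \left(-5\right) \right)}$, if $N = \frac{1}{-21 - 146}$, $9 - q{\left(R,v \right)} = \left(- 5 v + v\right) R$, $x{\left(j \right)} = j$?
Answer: $\frac{201}{167} \approx 1.2036$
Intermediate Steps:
$q{\left(R,v \right)} = 9 + 4 R v$ ($q{\left(R,v \right)} = 9 - \left(- 5 v + v\right) R = 9 - - 4 v R = 9 - - 4 R v = 9 + 4 R v$)
$N = - \frac{1}{167}$ ($N = \frac{1}{-167} = - \frac{1}{167} \approx -0.005988$)
$W{\left(t \right)} = 9 + 7 t$ ($W{\left(t \right)} = \left(9 + 4 t 2\right) - t = \left(9 + 8 t\right) - t = 9 + 7 t$)
$N W{\left(3 \cdot 2 \left(-5\right) \right)} = - \frac{9 + 7 \cdot 3 \cdot 2 \left(-5\right)}{167} = - \frac{9 + 7 \cdot 6 \left(-5\right)}{167} = - \frac{9 + 7 \left(-30\right)}{167} = - \frac{9 - 210}{167} = \left(- \frac{1}{167}\right) \left(-201\right) = \frac{201}{167}$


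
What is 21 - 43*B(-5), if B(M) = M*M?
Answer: -1054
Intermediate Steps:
B(M) = M**2
21 - 43*B(-5) = 21 - 43*(-5)**2 = 21 - 43*25 = 21 - 1075 = -1054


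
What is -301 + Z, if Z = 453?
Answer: 152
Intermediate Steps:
-301 + Z = -301 + 453 = 152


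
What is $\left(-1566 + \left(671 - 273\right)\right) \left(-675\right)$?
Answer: $788400$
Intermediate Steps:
$\left(-1566 + \left(671 - 273\right)\right) \left(-675\right) = \left(-1566 + 398\right) \left(-675\right) = \left(-1168\right) \left(-675\right) = 788400$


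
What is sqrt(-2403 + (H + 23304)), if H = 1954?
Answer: sqrt(22855) ≈ 151.18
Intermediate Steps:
sqrt(-2403 + (H + 23304)) = sqrt(-2403 + (1954 + 23304)) = sqrt(-2403 + 25258) = sqrt(22855)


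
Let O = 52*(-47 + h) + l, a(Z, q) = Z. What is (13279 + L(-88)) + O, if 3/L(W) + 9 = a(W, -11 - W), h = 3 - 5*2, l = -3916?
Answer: 635832/97 ≈ 6555.0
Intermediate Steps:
h = -7 (h = 3 - 10 = -7)
L(W) = 3/(-9 + W)
O = -6724 (O = 52*(-47 - 7) - 3916 = 52*(-54) - 3916 = -2808 - 3916 = -6724)
(13279 + L(-88)) + O = (13279 + 3/(-9 - 88)) - 6724 = (13279 + 3/(-97)) - 6724 = (13279 + 3*(-1/97)) - 6724 = (13279 - 3/97) - 6724 = 1288060/97 - 6724 = 635832/97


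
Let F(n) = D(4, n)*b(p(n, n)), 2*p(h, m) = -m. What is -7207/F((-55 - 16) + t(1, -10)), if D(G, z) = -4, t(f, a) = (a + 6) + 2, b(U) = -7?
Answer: -7207/28 ≈ -257.39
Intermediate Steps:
p(h, m) = -m/2 (p(h, m) = (-m)/2 = -m/2)
t(f, a) = 8 + a (t(f, a) = (6 + a) + 2 = 8 + a)
F(n) = 28 (F(n) = -4*(-7) = 28)
-7207/F((-55 - 16) + t(1, -10)) = -7207/28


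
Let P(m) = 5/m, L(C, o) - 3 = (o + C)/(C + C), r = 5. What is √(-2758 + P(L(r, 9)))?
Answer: 3*I*√148258/22 ≈ 52.506*I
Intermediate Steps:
L(C, o) = 3 + (C + o)/(2*C) (L(C, o) = 3 + (o + C)/(C + C) = 3 + (C + o)/((2*C)) = 3 + (C + o)*(1/(2*C)) = 3 + (C + o)/(2*C))
√(-2758 + P(L(r, 9))) = √(-2758 + 5/(((½)*(9 + 7*5)/5))) = √(-2758 + 5/(((½)*(⅕)*(9 + 35)))) = √(-2758 + 5/(((½)*(⅕)*44))) = √(-2758 + 5/(22/5)) = √(-2758 + 5*(5/22)) = √(-2758 + 25/22) = √(-60651/22) = 3*I*√148258/22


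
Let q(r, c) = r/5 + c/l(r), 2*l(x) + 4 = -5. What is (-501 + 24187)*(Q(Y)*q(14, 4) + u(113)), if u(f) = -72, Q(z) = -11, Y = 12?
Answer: -99149596/45 ≈ -2.2033e+6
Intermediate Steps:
l(x) = -9/2 (l(x) = -2 + (½)*(-5) = -2 - 5/2 = -9/2)
q(r, c) = -2*c/9 + r/5 (q(r, c) = r/5 + c/(-9/2) = r*(⅕) + c*(-2/9) = r/5 - 2*c/9 = -2*c/9 + r/5)
(-501 + 24187)*(Q(Y)*q(14, 4) + u(113)) = (-501 + 24187)*(-11*(-2/9*4 + (⅕)*14) - 72) = 23686*(-11*(-8/9 + 14/5) - 72) = 23686*(-11*86/45 - 72) = 23686*(-946/45 - 72) = 23686*(-4186/45) = -99149596/45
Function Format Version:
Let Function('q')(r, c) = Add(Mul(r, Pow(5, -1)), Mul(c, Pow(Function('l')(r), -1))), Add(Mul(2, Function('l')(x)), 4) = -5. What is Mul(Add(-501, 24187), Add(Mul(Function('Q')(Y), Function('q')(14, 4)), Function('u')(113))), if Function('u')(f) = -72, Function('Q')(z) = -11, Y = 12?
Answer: Rational(-99149596, 45) ≈ -2.2033e+6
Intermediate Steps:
Function('l')(x) = Rational(-9, 2) (Function('l')(x) = Add(-2, Mul(Rational(1, 2), -5)) = Add(-2, Rational(-5, 2)) = Rational(-9, 2))
Function('q')(r, c) = Add(Mul(Rational(-2, 9), c), Mul(Rational(1, 5), r)) (Function('q')(r, c) = Add(Mul(r, Pow(5, -1)), Mul(c, Pow(Rational(-9, 2), -1))) = Add(Mul(r, Rational(1, 5)), Mul(c, Rational(-2, 9))) = Add(Mul(Rational(1, 5), r), Mul(Rational(-2, 9), c)) = Add(Mul(Rational(-2, 9), c), Mul(Rational(1, 5), r)))
Mul(Add(-501, 24187), Add(Mul(Function('Q')(Y), Function('q')(14, 4)), Function('u')(113))) = Mul(Add(-501, 24187), Add(Mul(-11, Add(Mul(Rational(-2, 9), 4), Mul(Rational(1, 5), 14))), -72)) = Mul(23686, Add(Mul(-11, Add(Rational(-8, 9), Rational(14, 5))), -72)) = Mul(23686, Add(Mul(-11, Rational(86, 45)), -72)) = Mul(23686, Add(Rational(-946, 45), -72)) = Mul(23686, Rational(-4186, 45)) = Rational(-99149596, 45)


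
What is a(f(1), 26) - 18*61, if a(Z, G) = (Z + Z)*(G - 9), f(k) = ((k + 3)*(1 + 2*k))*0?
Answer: -1098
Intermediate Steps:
f(k) = 0 (f(k) = ((3 + k)*(1 + 2*k))*0 = ((1 + 2*k)*(3 + k))*0 = 0)
a(Z, G) = 2*Z*(-9 + G) (a(Z, G) = (2*Z)*(-9 + G) = 2*Z*(-9 + G))
a(f(1), 26) - 18*61 = 2*0*(-9 + 26) - 18*61 = 2*0*17 - 1*1098 = 0 - 1098 = -1098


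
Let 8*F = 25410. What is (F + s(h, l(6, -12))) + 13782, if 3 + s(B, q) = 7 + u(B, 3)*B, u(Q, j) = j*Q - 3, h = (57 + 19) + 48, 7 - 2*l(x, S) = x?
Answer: 250873/4 ≈ 62718.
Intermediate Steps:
F = 12705/4 (F = (⅛)*25410 = 12705/4 ≈ 3176.3)
l(x, S) = 7/2 - x/2
h = 124 (h = 76 + 48 = 124)
u(Q, j) = -3 + Q*j (u(Q, j) = Q*j - 3 = -3 + Q*j)
s(B, q) = 4 + B*(-3 + 3*B) (s(B, q) = -3 + (7 + (-3 + B*3)*B) = -3 + (7 + (-3 + 3*B)*B) = -3 + (7 + B*(-3 + 3*B)) = 4 + B*(-3 + 3*B))
(F + s(h, l(6, -12))) + 13782 = (12705/4 + (4 + 3*124*(-1 + 124))) + 13782 = (12705/4 + (4 + 3*124*123)) + 13782 = (12705/4 + (4 + 45756)) + 13782 = (12705/4 + 45760) + 13782 = 195745/4 + 13782 = 250873/4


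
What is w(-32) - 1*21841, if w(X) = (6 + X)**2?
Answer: -21165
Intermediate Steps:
w(-32) - 1*21841 = (6 - 32)**2 - 1*21841 = (-26)**2 - 21841 = 676 - 21841 = -21165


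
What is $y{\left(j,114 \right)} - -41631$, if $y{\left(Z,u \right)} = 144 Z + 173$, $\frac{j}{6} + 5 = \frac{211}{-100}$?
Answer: $\frac{891524}{25} \approx 35661.0$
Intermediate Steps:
$j = - \frac{2133}{50}$ ($j = -30 + 6 \frac{211}{-100} = -30 + 6 \cdot 211 \left(- \frac{1}{100}\right) = -30 + 6 \left(- \frac{211}{100}\right) = -30 - \frac{633}{50} = - \frac{2133}{50} \approx -42.66$)
$y{\left(Z,u \right)} = 173 + 144 Z$
$y{\left(j,114 \right)} - -41631 = \left(173 + 144 \left(- \frac{2133}{50}\right)\right) - -41631 = \left(173 - \frac{153576}{25}\right) + 41631 = - \frac{149251}{25} + 41631 = \frac{891524}{25}$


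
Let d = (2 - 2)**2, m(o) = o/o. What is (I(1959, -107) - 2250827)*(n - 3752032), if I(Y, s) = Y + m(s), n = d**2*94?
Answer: 8437820947744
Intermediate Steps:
m(o) = 1
d = 0 (d = 0**2 = 0)
n = 0 (n = 0**2*94 = 0*94 = 0)
I(Y, s) = 1 + Y (I(Y, s) = Y + 1 = 1 + Y)
(I(1959, -107) - 2250827)*(n - 3752032) = ((1 + 1959) - 2250827)*(0 - 3752032) = (1960 - 2250827)*(-3752032) = -2248867*(-3752032) = 8437820947744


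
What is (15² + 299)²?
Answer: 274576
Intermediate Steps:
(15² + 299)² = (225 + 299)² = 524² = 274576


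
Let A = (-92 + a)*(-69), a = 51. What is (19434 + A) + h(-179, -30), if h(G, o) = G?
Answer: 22084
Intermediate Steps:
A = 2829 (A = (-92 + 51)*(-69) = -41*(-69) = 2829)
(19434 + A) + h(-179, -30) = (19434 + 2829) - 179 = 22263 - 179 = 22084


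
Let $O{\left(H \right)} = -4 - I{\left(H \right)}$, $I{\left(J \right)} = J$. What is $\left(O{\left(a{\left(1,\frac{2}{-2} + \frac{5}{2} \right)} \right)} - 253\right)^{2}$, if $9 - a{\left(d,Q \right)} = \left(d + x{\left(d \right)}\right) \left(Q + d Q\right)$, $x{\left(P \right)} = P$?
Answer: $67600$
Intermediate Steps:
$a{\left(d,Q \right)} = 9 - 2 d \left(Q + Q d\right)$ ($a{\left(d,Q \right)} = 9 - \left(d + d\right) \left(Q + d Q\right) = 9 - 2 d \left(Q + Q d\right)$)
$O{\left(H \right)} = -4 - H$
$\left(O{\left(a{\left(1,\frac{2}{-2} + \frac{5}{2} \right)} \right)} - 253\right)^{2} = \left(\left(-4 - \left(9 - 2 \left(\frac{2}{-2} + \frac{5}{2}\right) 1 - 2 \left(\frac{2}{-2} + \frac{5}{2}\right) 1^{2}\right)\right) - 253\right)^{2} = \left(\left(-4 - \left(9 - 2 \left(2 \left(- \frac{1}{2}\right) + 5 \cdot \frac{1}{2}\right) 1 - 2 \left(2 \left(- \frac{1}{2}\right) + 5 \cdot \frac{1}{2}\right) 1\right)\right) - 253\right)^{2} = \left(\left(-4 - \left(9 - 2 \left(-1 + \frac{5}{2}\right) 1 - 2 \left(-1 + \frac{5}{2}\right) 1\right)\right) - 253\right)^{2} = \left(\left(-4 - \left(9 - 3 \cdot 1 - 3 \cdot 1\right)\right) - 253\right)^{2} = \left(\left(-4 - \left(9 - 3 - 3\right)\right) - 253\right)^{2} = \left(\left(-4 - 3\right) - 253\right)^{2} = \left(-7 - 253\right)^{2} = \left(-260\right)^{2} = 67600$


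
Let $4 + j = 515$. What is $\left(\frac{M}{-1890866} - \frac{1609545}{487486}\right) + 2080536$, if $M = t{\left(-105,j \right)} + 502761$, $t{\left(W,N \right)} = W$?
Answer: $\frac{958886921303571375}{460885351438} \approx 2.0805 \cdot 10^{6}$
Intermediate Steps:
$j = 511$ ($j = -4 + 515 = 511$)
$M = 502656$ ($M = -105 + 502761 = 502656$)
$\left(\frac{M}{-1890866} - \frac{1609545}{487486}\right) + 2080536 = \left(\frac{502656}{-1890866} - \frac{1609545}{487486}\right) + 2080536 = \left(502656 \left(- \frac{1}{1890866}\right) - \frac{1609545}{487486}\right) + 2080536 = \left(- \frac{251328}{945433} - \frac{1609545}{487486}\right) + 2080536 = - \frac{1644235839393}{460885351438} + 2080536 = \frac{958886921303571375}{460885351438}$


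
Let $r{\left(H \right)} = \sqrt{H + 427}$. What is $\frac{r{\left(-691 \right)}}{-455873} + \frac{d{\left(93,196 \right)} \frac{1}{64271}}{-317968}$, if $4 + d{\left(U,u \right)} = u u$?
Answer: $- \frac{9603}{5109030332} - \frac{2 i \sqrt{66}}{455873} \approx -1.8796 \cdot 10^{-6} - 3.5642 \cdot 10^{-5} i$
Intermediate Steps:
$d{\left(U,u \right)} = -4 + u^{2}$ ($d{\left(U,u \right)} = -4 + u u = -4 + u^{2}$)
$r{\left(H \right)} = \sqrt{427 + H}$
$\frac{r{\left(-691 \right)}}{-455873} + \frac{d{\left(93,196 \right)} \frac{1}{64271}}{-317968} = \frac{\sqrt{427 - 691}}{-455873} + \frac{\left(-4 + 196^{2}\right) \frac{1}{64271}}{-317968} = \sqrt{-264} \left(- \frac{1}{455873}\right) + \left(-4 + 38416\right) \frac{1}{64271} \left(- \frac{1}{317968}\right) = 2 i \sqrt{66} \left(- \frac{1}{455873}\right) + 38412 \cdot \frac{1}{64271} \left(- \frac{1}{317968}\right) = - \frac{2 i \sqrt{66}}{455873} + \frac{38412}{64271} \left(- \frac{1}{317968}\right) = - \frac{2 i \sqrt{66}}{455873} - \frac{9603}{5109030332} = - \frac{9603}{5109030332} - \frac{2 i \sqrt{66}}{455873}$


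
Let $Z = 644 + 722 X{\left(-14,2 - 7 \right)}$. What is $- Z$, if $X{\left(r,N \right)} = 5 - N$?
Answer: $-7864$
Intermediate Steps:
$Z = 7864$ ($Z = 644 + 722 \left(5 - \left(2 - 7\right)\right) = 644 + 722 \left(5 - -5\right) = 644 + 722 \left(5 + 5\right) = 644 + 722 \cdot 10 = 644 + 7220 = 7864$)
$- Z = \left(-1\right) 7864 = -7864$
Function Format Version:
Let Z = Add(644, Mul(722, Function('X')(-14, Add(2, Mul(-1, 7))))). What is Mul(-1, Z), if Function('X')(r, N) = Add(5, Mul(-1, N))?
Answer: -7864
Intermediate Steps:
Z = 7864 (Z = Add(644, Mul(722, Add(5, Mul(-1, Add(2, Mul(-1, 7)))))) = Add(644, Mul(722, Add(5, Mul(-1, Add(2, -7))))) = Add(644, Mul(722, Add(5, Mul(-1, -5)))) = Add(644, Mul(722, Add(5, 5))) = Add(644, Mul(722, 10)) = Add(644, 7220) = 7864)
Mul(-1, Z) = Mul(-1, 7864) = -7864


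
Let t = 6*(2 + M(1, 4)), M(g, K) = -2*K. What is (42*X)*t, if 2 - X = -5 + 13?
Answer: 9072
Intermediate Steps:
X = -6 (X = 2 - (-5 + 13) = 2 - 1*8 = 2 - 8 = -6)
t = -36 (t = 6*(2 - 2*4) = 6*(2 - 8) = 6*(-6) = -36)
(42*X)*t = (42*(-6))*(-36) = -252*(-36) = 9072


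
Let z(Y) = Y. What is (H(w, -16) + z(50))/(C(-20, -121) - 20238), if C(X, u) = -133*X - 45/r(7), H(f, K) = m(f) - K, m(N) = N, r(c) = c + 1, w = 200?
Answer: -2128/140669 ≈ -0.015128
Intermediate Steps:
r(c) = 1 + c
H(f, K) = f - K
C(X, u) = -45/8 - 133*X (C(X, u) = -133*X - 45/(1 + 7) = -133*X - 45/8 = -45/8 - 133*X)
(H(w, -16) + z(50))/(C(-20, -121) - 20238) = ((200 - 1*(-16)) + 50)/((-45/8 - 133*(-20)) - 20238) = ((200 + 16) + 50)/((-45/8 + 2660) - 20238) = (216 + 50)/(21235/8 - 20238) = 266/(-140669/8) = 266*(-8/140669) = -2128/140669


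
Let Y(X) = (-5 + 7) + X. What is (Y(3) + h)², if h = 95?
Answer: 10000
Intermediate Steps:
Y(X) = 2 + X
(Y(3) + h)² = ((2 + 3) + 95)² = (5 + 95)² = 100² = 10000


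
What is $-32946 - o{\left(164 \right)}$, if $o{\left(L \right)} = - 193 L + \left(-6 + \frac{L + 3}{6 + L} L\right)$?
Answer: $- \frac{123174}{85} \approx -1449.1$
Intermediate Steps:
$o{\left(L \right)} = -6 - 193 L + \frac{L \left(3 + L\right)}{6 + L}$ ($o{\left(L \right)} = - 193 L + \left(-6 + \frac{3 + L}{6 + L} L\right) = - 193 L + \left(-6 + \frac{L \left(3 + L\right)}{6 + L}\right) = -6 - 193 L + \frac{L \left(3 + L\right)}{6 + L}$)
$-32946 - o{\left(164 \right)} = -32946 - \frac{3 \left(-12 - 63468 - 64 \cdot 164^{2}\right)}{6 + 164} = -32946 - \frac{3 \left(-12 - 63468 - 1721344\right)}{170} = -32946 - 3 \cdot \frac{1}{170} \left(-12 - 63468 - 1721344\right) = -32946 - 3 \cdot \frac{1}{170} \left(-1784824\right) = -32946 - - \frac{2677236}{85} = -32946 + \frac{2677236}{85} = - \frac{123174}{85}$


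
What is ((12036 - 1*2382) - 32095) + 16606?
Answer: -5835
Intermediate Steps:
((12036 - 1*2382) - 32095) + 16606 = ((12036 - 2382) - 32095) + 16606 = (9654 - 32095) + 16606 = -22441 + 16606 = -5835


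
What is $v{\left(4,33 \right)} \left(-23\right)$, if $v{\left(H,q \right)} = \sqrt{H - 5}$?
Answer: $- 23 i \approx - 23.0 i$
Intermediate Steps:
$v{\left(H,q \right)} = \sqrt{-5 + H}$
$v{\left(4,33 \right)} \left(-23\right) = \sqrt{-5 + 4} \left(-23\right) = \sqrt{-1} \left(-23\right) = i \left(-23\right) = - 23 i$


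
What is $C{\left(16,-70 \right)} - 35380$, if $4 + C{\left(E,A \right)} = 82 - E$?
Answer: $-35318$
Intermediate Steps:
$C{\left(E,A \right)} = 78 - E$ ($C{\left(E,A \right)} = -4 - \left(-82 + E\right) = 78 - E$)
$C{\left(16,-70 \right)} - 35380 = \left(78 - 16\right) - 35380 = 62 - 35380 = -35318$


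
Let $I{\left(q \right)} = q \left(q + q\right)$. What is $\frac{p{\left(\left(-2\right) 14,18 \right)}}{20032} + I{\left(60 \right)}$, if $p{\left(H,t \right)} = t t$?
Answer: $\frac{36057681}{5008} \approx 7200.0$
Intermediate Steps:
$I{\left(q \right)} = 2 q^{2}$ ($I{\left(q \right)} = q 2 q = 2 q^{2}$)
$p{\left(H,t \right)} = t^{2}$
$\frac{p{\left(\left(-2\right) 14,18 \right)}}{20032} + I{\left(60 \right)} = \frac{18^{2}}{20032} + 2 \cdot 60^{2} = 324 \cdot \frac{1}{20032} + 2 \cdot 3600 = \frac{81}{5008} + 7200 = \frac{36057681}{5008}$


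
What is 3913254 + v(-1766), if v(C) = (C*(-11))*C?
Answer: -30393062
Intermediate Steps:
v(C) = -11*C² (v(C) = (-11*C)*C = -11*C²)
3913254 + v(-1766) = 3913254 - 11*(-1766)² = 3913254 - 11*3118756 = 3913254 - 34306316 = -30393062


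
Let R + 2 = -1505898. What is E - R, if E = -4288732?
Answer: -2782832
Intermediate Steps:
R = -1505900 (R = -2 - 1505898 = -1505900)
E - R = -4288732 - 1*(-1505900) = -4288732 + 1505900 = -2782832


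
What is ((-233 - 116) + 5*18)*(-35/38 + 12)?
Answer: -109039/38 ≈ -2869.4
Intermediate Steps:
((-233 - 116) + 5*18)*(-35/38 + 12) = (-349 + 90)*(-35*1/38 + 12) = -259*(-35/38 + 12) = -259*421/38 = -109039/38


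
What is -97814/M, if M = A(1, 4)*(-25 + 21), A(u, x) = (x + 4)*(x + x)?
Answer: 48907/128 ≈ 382.09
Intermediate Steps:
A(u, x) = 2*x*(4 + x) (A(u, x) = (4 + x)*(2*x) = 2*x*(4 + x))
M = -256 (M = (2*4*(4 + 4))*(-25 + 21) = (2*4*8)*(-4) = 64*(-4) = -256)
-97814/M = -97814/(-256) = -97814*(-1/256) = 48907/128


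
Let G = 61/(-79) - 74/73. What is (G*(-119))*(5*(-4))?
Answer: -24511620/5767 ≈ -4250.3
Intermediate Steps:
G = -10299/5767 (G = 61*(-1/79) - 74*1/73 = -61/79 - 74/73 = -10299/5767 ≈ -1.7859)
(G*(-119))*(5*(-4)) = (-10299/5767*(-119))*(5*(-4)) = (1225581/5767)*(-20) = -24511620/5767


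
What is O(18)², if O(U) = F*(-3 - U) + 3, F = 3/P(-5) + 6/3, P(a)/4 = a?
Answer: 514089/400 ≈ 1285.2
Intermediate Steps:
P(a) = 4*a
F = 37/20 (F = 3/((4*(-5))) + 6/3 = 3/(-20) + 6*(⅓) = 3*(-1/20) + 2 = -3/20 + 2 = 37/20 ≈ 1.8500)
O(U) = -51/20 - 37*U/20 (O(U) = 37*(-3 - U)/20 + 3 = (-111/20 - 37*U/20) + 3 = -51/20 - 37*U/20)
O(18)² = (-51/20 - 37/20*18)² = (-51/20 - 333/10)² = (-717/20)² = 514089/400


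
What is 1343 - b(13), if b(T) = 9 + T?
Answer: 1321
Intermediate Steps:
1343 - b(13) = 1343 - (9 + 13) = 1343 - 1*22 = 1343 - 22 = 1321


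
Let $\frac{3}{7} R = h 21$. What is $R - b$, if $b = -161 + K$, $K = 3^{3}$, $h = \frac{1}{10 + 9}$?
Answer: $\frac{2595}{19} \approx 136.58$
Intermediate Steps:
$h = \frac{1}{19} \approx 0.052632$
$K = 27$
$R = \frac{49}{19}$ ($R = \frac{7 \cdot \frac{1}{19} \cdot 21}{3} = \frac{7}{3} \cdot \frac{21}{19} = \frac{49}{19} \approx 2.5789$)
$b = -134$ ($b = -161 + 27 = -134$)
$R - b = \frac{49}{19} - -134 = \frac{49}{19} + 134 = \frac{2595}{19}$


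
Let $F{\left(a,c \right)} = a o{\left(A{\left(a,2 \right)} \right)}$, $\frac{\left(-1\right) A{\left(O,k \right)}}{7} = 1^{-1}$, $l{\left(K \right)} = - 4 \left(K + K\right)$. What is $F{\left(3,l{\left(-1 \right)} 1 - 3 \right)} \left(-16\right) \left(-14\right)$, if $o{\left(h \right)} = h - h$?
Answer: $0$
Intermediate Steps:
$l{\left(K \right)} = - 8 K$ ($l{\left(K \right)} = - 4 \cdot 2 K = - 8 K$)
$A{\left(O,k \right)} = -7$ ($A{\left(O,k \right)} = - \frac{7}{1} = \left(-7\right) 1 = -7$)
$o{\left(h \right)} = 0$
$F{\left(a,c \right)} = 0$ ($F{\left(a,c \right)} = a 0 = 0$)
$F{\left(3,l{\left(-1 \right)} 1 - 3 \right)} \left(-16\right) \left(-14\right) = 0 \left(-16\right) \left(-14\right) = 0 \left(-14\right) = 0$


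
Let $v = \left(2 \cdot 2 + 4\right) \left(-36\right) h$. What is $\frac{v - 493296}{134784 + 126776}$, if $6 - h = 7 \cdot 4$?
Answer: $- \frac{12174}{6539} \approx -1.8618$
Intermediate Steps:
$h = -22$ ($h = 6 - 7 \cdot 4 = 6 - 28 = -22$)
$v = 6336$ ($v = \left(2 \cdot 2 + 4\right) \left(-36\right) \left(-22\right) = \left(4 + 4\right) \left(-36\right) \left(-22\right) = 8 \left(-36\right) \left(-22\right) = \left(-288\right) \left(-22\right) = 6336$)
$\frac{v - 493296}{134784 + 126776} = \frac{6336 - 493296}{134784 + 126776} = - \frac{486960}{261560} = \left(-486960\right) \frac{1}{261560} = - \frac{12174}{6539}$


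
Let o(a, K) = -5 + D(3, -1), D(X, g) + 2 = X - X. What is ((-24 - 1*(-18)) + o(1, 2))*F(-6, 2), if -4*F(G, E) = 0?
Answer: 0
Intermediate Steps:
F(G, E) = 0 (F(G, E) = -1/4*0 = 0)
D(X, g) = -2 (D(X, g) = -2 + (X - X) = -2 + 0 = -2)
o(a, K) = -7 (o(a, K) = -5 - 2 = -7)
((-24 - 1*(-18)) + o(1, 2))*F(-6, 2) = ((-24 - 1*(-18)) - 7)*0 = ((-24 + 18) - 7)*0 = (-6 - 7)*0 = -13*0 = 0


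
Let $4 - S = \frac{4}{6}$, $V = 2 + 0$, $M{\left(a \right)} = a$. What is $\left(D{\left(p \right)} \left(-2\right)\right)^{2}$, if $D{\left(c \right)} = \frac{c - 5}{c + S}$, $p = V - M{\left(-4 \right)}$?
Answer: $\frac{9}{196} \approx 0.045918$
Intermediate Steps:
$V = 2$
$S = \frac{10}{3}$ ($S = 4 - \frac{4}{6} = 4 - 4 \cdot \frac{1}{6} = 4 - \frac{2}{3} = \frac{10}{3} \approx 3.3333$)
$p = 6$ ($p = 2 - -4 = 2 + 4 = 6$)
$D{\left(c \right)} = \frac{-5 + c}{\frac{10}{3} + c}$ ($D{\left(c \right)} = \frac{c - 5}{c + \frac{10}{3}} = \frac{-5 + c}{\frac{10}{3} + c}$)
$\left(D{\left(p \right)} \left(-2\right)\right)^{2} = \left(\frac{3 \left(-5 + 6\right)}{10 + 3 \cdot 6} \left(-2\right)\right)^{2} = \left(3 \frac{1}{10 + 18} \cdot 1 \left(-2\right)\right)^{2} = \left(3 \cdot \frac{1}{28} \cdot 1 \left(-2\right)\right)^{2} = \left(\frac{3}{28} \left(-2\right)\right)^{2} = \left(- \frac{3}{14}\right)^{2} = \frac{9}{196}$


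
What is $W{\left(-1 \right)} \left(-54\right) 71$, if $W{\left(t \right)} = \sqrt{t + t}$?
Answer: $- 3834 i \sqrt{2} \approx - 5422.1 i$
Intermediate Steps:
$W{\left(t \right)} = \sqrt{2} \sqrt{t}$ ($W{\left(t \right)} = \sqrt{2 t} = \sqrt{2} \sqrt{t}$)
$W{\left(-1 \right)} \left(-54\right) 71 = \sqrt{2} \sqrt{-1} \left(-54\right) 71 = \sqrt{2} i \left(-54\right) 71 = i \sqrt{2} \left(-54\right) 71 = - 54 i \sqrt{2} \cdot 71 = - 3834 i \sqrt{2}$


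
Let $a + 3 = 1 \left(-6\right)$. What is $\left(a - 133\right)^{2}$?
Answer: $20164$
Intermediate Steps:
$a = -9$ ($a = -3 + 1 \left(-6\right) = -3 - 6 = -9$)
$\left(a - 133\right)^{2} = \left(-9 - 133\right)^{2} = \left(-142\right)^{2} = 20164$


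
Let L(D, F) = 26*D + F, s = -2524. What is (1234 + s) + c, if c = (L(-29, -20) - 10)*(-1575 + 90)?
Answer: 1162950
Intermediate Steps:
L(D, F) = F + 26*D
c = 1164240 (c = ((-20 + 26*(-29)) - 10)*(-1575 + 90) = ((-20 - 754) - 10)*(-1485) = (-774 - 10)*(-1485) = -784*(-1485) = 1164240)
(1234 + s) + c = (1234 - 2524) + 1164240 = -1290 + 1164240 = 1162950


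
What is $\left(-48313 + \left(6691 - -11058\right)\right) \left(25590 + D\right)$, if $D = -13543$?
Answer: $-368204508$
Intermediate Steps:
$\left(-48313 + \left(6691 - -11058\right)\right) \left(25590 + D\right) = \left(-48313 + \left(6691 - -11058\right)\right) \left(25590 - 13543\right) = \left(-48313 + \left(6691 + 11058\right)\right) 12047 = \left(-48313 + 17749\right) 12047 = \left(-30564\right) 12047 = -368204508$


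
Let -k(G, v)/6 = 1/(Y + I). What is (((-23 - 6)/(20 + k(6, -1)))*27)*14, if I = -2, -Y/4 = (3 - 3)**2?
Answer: -10962/23 ≈ -476.61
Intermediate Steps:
Y = 0 (Y = -4*(3 - 3)**2 = -4*0**2 = -4*0 = 0)
k(G, v) = 3 (k(G, v) = -6/(0 - 2) = -6/(-2) = -6*(-1/2) = 3)
(((-23 - 6)/(20 + k(6, -1)))*27)*14 = (((-23 - 6)/(20 + 3))*27)*14 = (-29/23*27)*14 = (-29*1/23*27)*14 = -29/23*27*14 = -783/23*14 = -10962/23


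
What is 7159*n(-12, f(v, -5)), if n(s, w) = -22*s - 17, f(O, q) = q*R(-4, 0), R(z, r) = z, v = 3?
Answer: 1768273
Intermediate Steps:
f(O, q) = -4*q (f(O, q) = q*(-4) = -4*q)
n(s, w) = -17 - 22*s
7159*n(-12, f(v, -5)) = 7159*(-17 - 22*(-12)) = 7159*(-17 + 264) = 7159*247 = 1768273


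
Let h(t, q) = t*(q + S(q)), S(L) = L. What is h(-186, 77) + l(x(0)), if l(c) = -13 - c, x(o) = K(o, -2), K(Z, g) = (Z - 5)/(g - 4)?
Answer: -171947/6 ≈ -28658.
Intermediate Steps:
K(Z, g) = (-5 + Z)/(-4 + g)
x(o) = ⅚ - o/6 (x(o) = (-5 + o)/(-4 - 2) = (-5 + o)/(-6) = -(-5 + o)/6 = ⅚ - o/6)
h(t, q) = 2*q*t (h(t, q) = t*(q + q) = t*(2*q) = 2*q*t)
h(-186, 77) + l(x(0)) = 2*77*(-186) + (-13 - (⅚ - ⅙*0)) = -28644 + (-13 - (⅚ + 0)) = -28644 + (-13 - 1*⅚) = -28644 + (-13 - ⅚) = -28644 - 83/6 = -171947/6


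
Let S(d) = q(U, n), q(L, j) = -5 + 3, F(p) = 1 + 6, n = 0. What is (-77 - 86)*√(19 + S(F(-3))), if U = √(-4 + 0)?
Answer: -163*√17 ≈ -672.07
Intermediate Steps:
F(p) = 7
U = 2*I (U = √(-4) = 2*I ≈ 2.0*I)
q(L, j) = -2
S(d) = -2
(-77 - 86)*√(19 + S(F(-3))) = (-77 - 86)*√(19 - 2) = -163*√17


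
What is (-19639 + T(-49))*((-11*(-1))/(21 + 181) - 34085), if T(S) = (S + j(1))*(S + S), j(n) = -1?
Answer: 101480358501/202 ≈ 5.0238e+8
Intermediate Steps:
T(S) = 2*S*(-1 + S) (T(S) = (S - 1)*(S + S) = (-1 + S)*(2*S) = 2*S*(-1 + S))
(-19639 + T(-49))*((-11*(-1))/(21 + 181) - 34085) = (-19639 + 2*(-49)*(-1 - 49))*((-11*(-1))/(21 + 181) - 34085) = (-19639 + 2*(-49)*(-50))*(11/202 - 34085) = (-19639 + 4900)*((1/202)*11 - 34085) = -14739*(11/202 - 34085) = -14739*(-6885159/202) = 101480358501/202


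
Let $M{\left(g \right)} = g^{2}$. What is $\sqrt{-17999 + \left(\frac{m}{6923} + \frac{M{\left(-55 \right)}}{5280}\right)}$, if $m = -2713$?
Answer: $\frac{5 i \sqrt{19875366546294}}{166152} \approx 134.16 i$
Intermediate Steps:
$\sqrt{-17999 + \left(\frac{m}{6923} + \frac{M{\left(-55 \right)}}{5280}\right)} = \sqrt{-17999 - \left(\frac{2713}{6923} - \frac{\left(-55\right)^{2}}{5280}\right)} = \sqrt{-17999 + \left(\left(-2713\right) \frac{1}{6923} + 3025 \cdot \frac{1}{5280}\right)} = \sqrt{-17999 + \left(- \frac{2713}{6923} + \frac{55}{96}\right)} = \sqrt{-17999 + \frac{120317}{664608}} = \sqrt{- \frac{11962159075}{664608}} = \frac{5 i \sqrt{19875366546294}}{166152}$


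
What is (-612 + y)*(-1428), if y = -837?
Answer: 2069172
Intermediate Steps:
(-612 + y)*(-1428) = (-612 - 837)*(-1428) = -1449*(-1428) = 2069172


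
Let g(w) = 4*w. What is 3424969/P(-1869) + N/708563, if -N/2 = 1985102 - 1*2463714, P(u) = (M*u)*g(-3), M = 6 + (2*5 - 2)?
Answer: 2727366987755/222483113496 ≈ 12.259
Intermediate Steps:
M = 14 (M = 6 + (10 - 2) = 6 + 8 = 14)
P(u) = -168*u (P(u) = (14*u)*(4*(-3)) = (14*u)*(-12) = -168*u)
N = 957224 (N = -2*(1985102 - 1*2463714) = -2*(1985102 - 2463714) = -2*(-478612) = 957224)
3424969/P(-1869) + N/708563 = 3424969/((-168*(-1869))) + 957224/708563 = 3424969/313992 + 957224*(1/708563) = 3424969*(1/313992) + 957224/708563 = 3424969/313992 + 957224/708563 = 2727366987755/222483113496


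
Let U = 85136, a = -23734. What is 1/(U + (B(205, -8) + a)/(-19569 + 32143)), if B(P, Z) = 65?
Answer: 12574/1070476395 ≈ 1.1746e-5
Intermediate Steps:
1/(U + (B(205, -8) + a)/(-19569 + 32143)) = 1/(85136 + (65 - 23734)/(-19569 + 32143)) = 1/(85136 - 23669/12574) = 1/(1070476395/12574) = 12574/1070476395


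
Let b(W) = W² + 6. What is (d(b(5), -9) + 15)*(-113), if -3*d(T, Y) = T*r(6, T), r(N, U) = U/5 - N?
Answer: -21922/15 ≈ -1461.5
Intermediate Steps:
b(W) = 6 + W²
r(N, U) = -N + U/5 (r(N, U) = U*(⅕) - N = U/5 - N = -N + U/5)
d(T, Y) = -T*(-6 + T/5)/3 (d(T, Y) = -T*(-1*6 + T/5)/3 = -T*(-6 + T/5)/3)
(d(b(5), -9) + 15)*(-113) = ((6 + 5²)*(30 - (6 + 5²))/15 + 15)*(-113) = ((6 + 25)*(30 - (6 + 25))/15 + 15)*(-113) = ((1/15)*31*(30 - 1*31) + 15)*(-113) = ((1/15)*31*(30 - 31) + 15)*(-113) = ((1/15)*31*(-1) + 15)*(-113) = (-31/15 + 15)*(-113) = (194/15)*(-113) = -21922/15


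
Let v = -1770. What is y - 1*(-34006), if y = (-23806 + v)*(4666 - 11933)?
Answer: 185894798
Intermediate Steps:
y = 185860792 (y = (-23806 - 1770)*(4666 - 11933) = -25576*(-7267) = 185860792)
y - 1*(-34006) = 185860792 - 1*(-34006) = 185860792 + 34006 = 185894798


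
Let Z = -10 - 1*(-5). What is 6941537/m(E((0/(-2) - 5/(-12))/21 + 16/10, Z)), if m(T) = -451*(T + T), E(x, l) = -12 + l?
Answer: 6941537/15334 ≈ 452.69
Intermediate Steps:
Z = -5 (Z = -10 + 5 = -5)
m(T) = -902*T
6941537/m(E((0/(-2) - 5/(-12))/21 + 16/10, Z)) = 6941537/((-902*(-12 - 5))) = 6941537/((-902*(-17))) = 6941537/15334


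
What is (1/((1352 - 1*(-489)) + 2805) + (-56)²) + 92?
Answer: 14997289/4646 ≈ 3228.0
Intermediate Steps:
(1/((1352 - 1*(-489)) + 2805) + (-56)²) + 92 = (1/((1352 + 489) + 2805) + 3136) + 92 = (1/(1841 + 2805) + 3136) + 92 = (1/4646 + 3136) + 92 = 14569857/4646 + 92 = 14997289/4646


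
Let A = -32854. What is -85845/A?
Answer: 85845/32854 ≈ 2.6129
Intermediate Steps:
-85845/A = -85845/(-32854) = -85845*(-1/32854) = 85845/32854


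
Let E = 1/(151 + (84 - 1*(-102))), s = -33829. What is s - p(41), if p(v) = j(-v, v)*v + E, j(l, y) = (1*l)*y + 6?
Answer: 11743101/337 ≈ 34846.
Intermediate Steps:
E = 1/337 (E = 1/(151 + (84 + 102)) = 1/(151 + 186) = 1/337 ≈ 0.0029674)
j(l, y) = 6 + l*y (j(l, y) = l*y + 6 = 6 + l*y)
p(v) = 1/337 + v*(6 - v²) (p(v) = (6 + (-v)*v)*v + 1/337 = (6 - v²)*v + 1/337 = v*(6 - v²) + 1/337 = 1/337 + v*(6 - v²))
s - p(41) = -33829 - (1/337 - 1*41³ + 6*41) = -33829 - (1/337 - 1*68921 + 246) = -33829 - (1/337 - 68921 + 246) = -33829 - 1*(-23143474/337) = -33829 + 23143474/337 = 11743101/337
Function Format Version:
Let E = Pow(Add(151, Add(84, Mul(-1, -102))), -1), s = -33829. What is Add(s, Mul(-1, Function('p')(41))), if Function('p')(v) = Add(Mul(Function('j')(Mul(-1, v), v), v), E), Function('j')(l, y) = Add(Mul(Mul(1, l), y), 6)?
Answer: Rational(11743101, 337) ≈ 34846.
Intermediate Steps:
E = Rational(1, 337) (E = Pow(Add(151, Add(84, 102)), -1) = Pow(Add(151, 186), -1) = Pow(337, -1) = Rational(1, 337) ≈ 0.0029674)
Function('j')(l, y) = Add(6, Mul(l, y)) (Function('j')(l, y) = Add(Mul(l, y), 6) = Add(6, Mul(l, y)))
Function('p')(v) = Add(Rational(1, 337), Mul(v, Add(6, Mul(-1, Pow(v, 2))))) (Function('p')(v) = Add(Mul(Add(6, Mul(Mul(-1, v), v)), v), Rational(1, 337)) = Add(Mul(Add(6, Mul(-1, Pow(v, 2))), v), Rational(1, 337)) = Add(Mul(v, Add(6, Mul(-1, Pow(v, 2)))), Rational(1, 337)) = Add(Rational(1, 337), Mul(v, Add(6, Mul(-1, Pow(v, 2))))))
Add(s, Mul(-1, Function('p')(41))) = Add(-33829, Mul(-1, Add(Rational(1, 337), Mul(-1, Pow(41, 3)), Mul(6, 41)))) = Add(-33829, Mul(-1, Add(Rational(1, 337), Mul(-1, 68921), 246))) = Add(-33829, Mul(-1, Add(Rational(1, 337), -68921, 246))) = Add(-33829, Mul(-1, Rational(-23143474, 337))) = Add(-33829, Rational(23143474, 337)) = Rational(11743101, 337)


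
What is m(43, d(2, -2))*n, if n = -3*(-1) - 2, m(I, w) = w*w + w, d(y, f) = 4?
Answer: 20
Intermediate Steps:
m(I, w) = w + w² (m(I, w) = w² + w = w + w²)
n = 1 (n = 3 - 2 = 1)
m(43, d(2, -2))*n = (4*(1 + 4))*1 = (4*5)*1 = 20*1 = 20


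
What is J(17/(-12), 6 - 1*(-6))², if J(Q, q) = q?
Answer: 144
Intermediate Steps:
J(17/(-12), 6 - 1*(-6))² = (6 - 1*(-6))² = (6 + 6)² = 12² = 144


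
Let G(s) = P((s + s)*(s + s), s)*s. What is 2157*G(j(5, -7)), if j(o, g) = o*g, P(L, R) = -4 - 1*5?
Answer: 679455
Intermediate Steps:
P(L, R) = -9 (P(L, R) = -4 - 5 = -9)
j(o, g) = g*o
G(s) = -9*s
2157*G(j(5, -7)) = 2157*(-(-63)*5) = 2157*(-9*(-35)) = 2157*315 = 679455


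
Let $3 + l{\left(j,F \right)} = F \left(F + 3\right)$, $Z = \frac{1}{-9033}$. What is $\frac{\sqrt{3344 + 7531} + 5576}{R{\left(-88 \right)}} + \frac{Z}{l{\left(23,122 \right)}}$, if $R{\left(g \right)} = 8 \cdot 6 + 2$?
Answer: $\frac{383980508963}{3443153775} + \frac{\sqrt{435}}{10} \approx 113.61$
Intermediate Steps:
$Z = - \frac{1}{9033} \approx -0.00011071$
$R{\left(g \right)} = 50$ ($R{\left(g \right)} = 48 + 2 = 50$)
$l{\left(j,F \right)} = -3 + F \left(3 + F\right)$ ($l{\left(j,F \right)} = -3 + F \left(F + 3\right) = -3 + F \left(3 + F\right)$)
$\frac{\sqrt{3344 + 7531} + 5576}{R{\left(-88 \right)}} + \frac{Z}{l{\left(23,122 \right)}} = \frac{\sqrt{3344 + 7531} + 5576}{50} - \frac{1}{9033 \left(-3 + 122^{2} + 3 \cdot 122\right)} = \left(\sqrt{10875} + 5576\right) \frac{1}{50} - \frac{1}{9033 \left(-3 + 14884 + 366\right)} = \left(5 \sqrt{435} + 5576\right) \frac{1}{50} - \frac{1}{9033 \cdot 15247} = \left(5576 + 5 \sqrt{435}\right) \frac{1}{50} - \frac{1}{137726151} = \left(\frac{2788}{25} + \frac{\sqrt{435}}{10}\right) - \frac{1}{137726151} = \frac{383980508963}{3443153775} + \frac{\sqrt{435}}{10}$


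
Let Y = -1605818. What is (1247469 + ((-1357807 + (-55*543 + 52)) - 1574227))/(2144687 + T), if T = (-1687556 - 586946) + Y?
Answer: 1714378/1735633 ≈ 0.98775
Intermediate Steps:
T = -3880320 (T = (-1687556 - 586946) - 1605818 = -2274502 - 1605818 = -3880320)
(1247469 + ((-1357807 + (-55*543 + 52)) - 1574227))/(2144687 + T) = (1247469 + ((-1357807 + (-55*543 + 52)) - 1574227))/(2144687 - 3880320) = (1247469 + ((-1357807 + (-29865 + 52)) - 1574227))/(-1735633) = (1247469 + ((-1357807 - 29813) - 1574227))*(-1/1735633) = (1247469 + (-1387620 - 1574227))*(-1/1735633) = (1247469 - 2961847)*(-1/1735633) = -1714378*(-1/1735633) = 1714378/1735633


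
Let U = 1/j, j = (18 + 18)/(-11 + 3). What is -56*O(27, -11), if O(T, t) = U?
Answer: 112/9 ≈ 12.444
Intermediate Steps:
j = -9/2 (j = 36/(-8) = 36*(-1/8) = -9/2 ≈ -4.5000)
U = -2/9 (U = 1/(-9/2) = -2/9 ≈ -0.22222)
O(T, t) = -2/9
-56*O(27, -11) = -56*(-2/9) = 112/9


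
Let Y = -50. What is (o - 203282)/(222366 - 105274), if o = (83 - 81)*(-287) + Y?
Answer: -101953/58546 ≈ -1.7414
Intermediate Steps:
o = -624 (o = (83 - 81)*(-287) - 50 = 2*(-287) - 50 = -574 - 50 = -624)
(o - 203282)/(222366 - 105274) = (-624 - 203282)/(222366 - 105274) = -203906/117092 = -203906*1/117092 = -101953/58546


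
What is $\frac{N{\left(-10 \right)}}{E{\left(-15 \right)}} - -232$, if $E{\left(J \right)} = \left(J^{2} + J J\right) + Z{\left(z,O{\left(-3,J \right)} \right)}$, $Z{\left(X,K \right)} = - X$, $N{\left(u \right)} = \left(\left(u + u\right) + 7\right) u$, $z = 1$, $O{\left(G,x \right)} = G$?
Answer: $\frac{104298}{449} \approx 232.29$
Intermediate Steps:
$N{\left(u \right)} = u \left(7 + 2 u\right)$ ($N{\left(u \right)} = \left(2 u + 7\right) u = \left(7 + 2 u\right) u = u \left(7 + 2 u\right)$)
$E{\left(J \right)} = -1 + 2 J^{2}$ ($E{\left(J \right)} = \left(J^{2} + J J\right) - 1 = \left(J^{2} + J^{2}\right) - 1 = 2 J^{2} - 1 = -1 + 2 J^{2}$)
$\frac{N{\left(-10 \right)}}{E{\left(-15 \right)}} - -232 = \frac{\left(-10\right) \left(7 + 2 \left(-10\right)\right)}{-1 + 2 \left(-15\right)^{2}} - -232 = \frac{\left(-10\right) \left(7 - 20\right)}{-1 + 2 \cdot 225} + 232 = \frac{\left(-10\right) \left(-13\right)}{-1 + 450} + 232 = \frac{130}{449} + 232 = \frac{104298}{449}$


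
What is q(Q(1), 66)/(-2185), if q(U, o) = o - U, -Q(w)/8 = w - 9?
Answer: -2/2185 ≈ -0.00091533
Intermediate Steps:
Q(w) = 72 - 8*w (Q(w) = -8*(w - 9) = -8*(-9 + w) = 72 - 8*w)
q(Q(1), 66)/(-2185) = (66 - (72 - 8*1))/(-2185) = (66 - (72 - 8))*(-1/2185) = (66 - 1*64)*(-1/2185) = (66 - 64)*(-1/2185) = 2*(-1/2185) = -2/2185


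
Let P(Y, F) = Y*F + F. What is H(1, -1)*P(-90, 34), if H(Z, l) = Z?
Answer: -3026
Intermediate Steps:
P(Y, F) = F + F*Y (P(Y, F) = F*Y + F = F + F*Y)
H(1, -1)*P(-90, 34) = 1*(34*(1 - 90)) = 1*(34*(-89)) = 1*(-3026) = -3026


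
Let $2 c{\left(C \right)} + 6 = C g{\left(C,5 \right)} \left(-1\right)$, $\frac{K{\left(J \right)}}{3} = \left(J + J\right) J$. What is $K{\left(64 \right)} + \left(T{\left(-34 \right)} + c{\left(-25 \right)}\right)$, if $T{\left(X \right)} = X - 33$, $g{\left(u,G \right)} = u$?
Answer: $\frac{48387}{2} \approx 24194.0$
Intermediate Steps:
$K{\left(J \right)} = 6 J^{2}$ ($K{\left(J \right)} = 3 \left(J + J\right) J = 3 \cdot 2 J J = 3 \cdot 2 J^{2} = 6 J^{2}$)
$c{\left(C \right)} = -3 - \frac{C^{2}}{2}$ ($c{\left(C \right)} = -3 + \frac{C C \left(-1\right)}{2} = -3 + \frac{C^{2} \left(-1\right)}{2} = -3 + \frac{\left(-1\right) C^{2}}{2} = -3 - \frac{C^{2}}{2}$)
$T{\left(X \right)} = -33 + X$
$K{\left(64 \right)} + \left(T{\left(-34 \right)} + c{\left(-25 \right)}\right) = 6 \cdot 64^{2} - \left(70 + \frac{625}{2}\right) = 6 \cdot 4096 - \frac{765}{2} = 24576 - \frac{765}{2} = \frac{48387}{2}$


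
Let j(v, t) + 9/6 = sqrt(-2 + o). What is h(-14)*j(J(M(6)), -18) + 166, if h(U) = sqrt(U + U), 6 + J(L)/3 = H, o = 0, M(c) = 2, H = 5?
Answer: 166 - 2*sqrt(14) - 3*I*sqrt(7) ≈ 158.52 - 7.9373*I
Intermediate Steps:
J(L) = -3 (J(L) = -18 + 3*5 = -18 + 15 = -3)
j(v, t) = -3/2 + I*sqrt(2) (j(v, t) = -3/2 + sqrt(-2 + 0) = -3/2 + sqrt(-2) = -3/2 + I*sqrt(2))
h(U) = sqrt(2)*sqrt(U) (h(U) = sqrt(2*U) = sqrt(2)*sqrt(U))
h(-14)*j(J(M(6)), -18) + 166 = (sqrt(2)*sqrt(-14))*(-3/2 + I*sqrt(2)) + 166 = (sqrt(2)*(I*sqrt(14)))*(-3/2 + I*sqrt(2)) + 166 = (2*I*sqrt(7))*(-3/2 + I*sqrt(2)) + 166 = 2*I*sqrt(7)*(-3/2 + I*sqrt(2)) + 166 = 166 + 2*I*sqrt(7)*(-3/2 + I*sqrt(2))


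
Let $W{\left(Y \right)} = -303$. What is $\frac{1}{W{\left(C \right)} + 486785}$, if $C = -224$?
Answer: $\frac{1}{486482} \approx 2.0556 \cdot 10^{-6}$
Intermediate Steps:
$\frac{1}{W{\left(C \right)} + 486785} = \frac{1}{-303 + 486785} = \frac{1}{486482}$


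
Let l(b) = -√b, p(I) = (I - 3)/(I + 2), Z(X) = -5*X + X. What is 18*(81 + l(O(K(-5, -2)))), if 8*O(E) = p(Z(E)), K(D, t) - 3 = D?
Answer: 2907/2 ≈ 1453.5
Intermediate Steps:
Z(X) = -4*X
K(D, t) = 3 + D
p(I) = (-3 + I)/(2 + I)
O(E) = (-3 - 4*E)/(8*(2 - 4*E)) (O(E) = ((-3 - 4*E)/(2 - 4*E))/8 = (-3 - 4*E)/(8*(2 - 4*E)))
18*(81 + l(O(K(-5, -2)))) = 18*(81 - √((3 + 4*(3 - 5))/(16*(-1 + 2*(3 - 5))))) = 18*(81 - √((3 + 4*(-2))/(16*(-1 + 2*(-2))))) = 18*(81 - √((3 - 8)/(16*(-1 - 4)))) = 18*(81 - √((1/16)*(-5)/(-5))) = 18*(81 - √((1/16)*(-⅕)*(-5))) = 18*(81 - √(1/16)) = 18*(81 - 1*¼) = 18*(81 - ¼) = 18*(323/4) = 2907/2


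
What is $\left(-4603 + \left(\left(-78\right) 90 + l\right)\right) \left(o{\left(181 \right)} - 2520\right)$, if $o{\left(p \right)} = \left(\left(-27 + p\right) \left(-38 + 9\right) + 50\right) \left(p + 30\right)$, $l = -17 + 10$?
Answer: $10865862480$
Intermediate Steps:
$l = -7$
$o{\left(p \right)} = \left(30 + p\right) \left(833 - 29 p\right)$ ($o{\left(p \right)} = \left(\left(-27 + p\right) \left(-29\right) + 50\right) \left(30 + p\right) = \left(\left(783 - 29 p\right) + 50\right) \left(30 + p\right) = \left(833 - 29 p\right) \left(30 + p\right) = \left(30 + p\right) \left(833 - 29 p\right)$)
$\left(-4603 + \left(\left(-78\right) 90 + l\right)\right) \left(o{\left(181 \right)} - 2520\right) = \left(-4603 - 7027\right) \left(\left(24990 - 6697 - 29 \cdot 181^{2}\right) - 2520\right) = \left(-4603 - 7027\right) \left(\left(24990 - 6697 - 950069\right) - 2520\right) = - 11630 \left(-931776 - 2520\right) = \left(-11630\right) \left(-934296\right) = 10865862480$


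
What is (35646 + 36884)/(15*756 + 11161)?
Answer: 72530/22501 ≈ 3.2234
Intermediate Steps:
(35646 + 36884)/(15*756 + 11161) = 72530/(11340 + 11161) = 72530/22501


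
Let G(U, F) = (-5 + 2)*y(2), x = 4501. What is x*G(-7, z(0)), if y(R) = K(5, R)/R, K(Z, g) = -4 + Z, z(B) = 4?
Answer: -13503/2 ≈ -6751.5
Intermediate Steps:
y(R) = 1/R (y(R) = (-4 + 5)/R = 1/R)
G(U, F) = -3/2 (G(U, F) = (-5 + 2)/2 = -3*½ = -3/2)
x*G(-7, z(0)) = 4501*(-3/2) = -13503/2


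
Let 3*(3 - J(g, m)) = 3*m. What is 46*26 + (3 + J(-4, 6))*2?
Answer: 1196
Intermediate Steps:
J(g, m) = 3 - m
46*26 + (3 + J(-4, 6))*2 = 46*26 + (3 + (3 - 1*6))*2 = 1196 + (3 + (3 - 6))*2 = 1196 + (3 - 3)*2 = 1196 + 0*2 = 1196 + 0 = 1196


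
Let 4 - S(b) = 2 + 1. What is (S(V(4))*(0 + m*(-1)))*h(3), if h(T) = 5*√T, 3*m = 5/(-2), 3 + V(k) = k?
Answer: 25*√3/6 ≈ 7.2169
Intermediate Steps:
V(k) = -3 + k
m = -⅚ (m = (5/(-2))/3 = (5*(-½))/3 = (⅓)*(-5/2) = -⅚ ≈ -0.83333)
S(b) = 1 (S(b) = 4 - (2 + 1) = 4 - 1*3 = 4 - 3 = 1)
(S(V(4))*(0 + m*(-1)))*h(3) = (1*(0 - ⅚*(-1)))*(5*√3) = (1*(0 + ⅚))*(5*√3) = (1*(⅚))*(5*√3) = 5*(5*√3)/6 = 25*√3/6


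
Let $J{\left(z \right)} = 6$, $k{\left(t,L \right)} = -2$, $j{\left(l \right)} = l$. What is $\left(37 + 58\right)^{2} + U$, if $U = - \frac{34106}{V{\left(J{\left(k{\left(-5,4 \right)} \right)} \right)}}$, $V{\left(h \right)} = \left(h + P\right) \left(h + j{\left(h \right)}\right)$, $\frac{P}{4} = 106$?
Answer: $\frac{23267447}{2580} \approx 9018.4$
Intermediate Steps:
$P = 424$ ($P = 4 \cdot 106 = 424$)
$V{\left(h \right)} = 2 h \left(424 + h\right)$ ($V{\left(h \right)} = \left(h + 424\right) \left(h + h\right) = \left(424 + h\right) 2 h = 2 h \left(424 + h\right)$)
$U = - \frac{17053}{2580}$ ($U = - \frac{34106}{2 \cdot 6 \left(424 + 6\right)} = - \frac{34106}{2 \cdot 6 \cdot 430} = - \frac{34106}{5160} = \left(-34106\right) \frac{1}{5160} = - \frac{17053}{2580} \approx -6.6097$)
$\left(37 + 58\right)^{2} + U = \left(37 + 58\right)^{2} - \frac{17053}{2580} = 95^{2} - \frac{17053}{2580} = 9025 - \frac{17053}{2580} = \frac{23267447}{2580}$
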